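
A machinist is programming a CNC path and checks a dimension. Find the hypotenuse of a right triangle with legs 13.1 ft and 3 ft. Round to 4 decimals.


Shape: right triangle
Legs a = 13.1 ft, b = 3 ft
Formula: c = sqrt(a^2 + b^2)
a^2 = 171.61, b^2 = 9
a^2 + b^2 = 180.61
c = sqrt(180.61)
c = 13.4391
13.4391 ft


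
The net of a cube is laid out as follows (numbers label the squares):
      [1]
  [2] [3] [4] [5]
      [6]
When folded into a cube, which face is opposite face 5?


Net: cross layout. Take square 3 as the base (bottom).
Fold the four squares in the horizontal row up around 3: 2 -> left, 4 -> right, 5 wraps to the top.
Fold 1 and 6 up from 3: 1 -> back, 6 -> front.
Opposite pairs are therefore: (1, 6), (2, 4), (3, 5).
Face 5 is opposite face 3.
face 3


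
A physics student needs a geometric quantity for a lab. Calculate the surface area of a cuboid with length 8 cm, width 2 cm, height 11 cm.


Shape: rectangular prism
l = 8 cm, w = 2 cm, h = 11 cm
Formula: SA = 2(lw + lh + wh)
lw = 16, lh = 88, wh = 22
lw + lh + wh = 126
SA = 2 * 126
SA = 252
252 cm^2


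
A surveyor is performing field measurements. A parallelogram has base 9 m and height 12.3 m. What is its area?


Shape: parallelogram
Base b = 9 m, Height h = 12.3 m
Formula: A = b * h
A = 9 * 12.3
A = 110.7
110.7 m^2


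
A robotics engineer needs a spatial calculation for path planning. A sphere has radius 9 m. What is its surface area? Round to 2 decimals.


Shape: sphere
Radius r = 9 m
Formula: SA = 4 * pi * r^2
r^2 = 81
SA = 4 * pi * 81
SA = 324 * pi
SA = 1017.88
1017.88 m^2


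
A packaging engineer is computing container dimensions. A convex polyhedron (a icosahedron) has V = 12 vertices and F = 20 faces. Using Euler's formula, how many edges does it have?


Polyhedron: icosahedron
Euler's formula for convex polyhedra: V - E + F = 2
Given: V = 12 vertices and F = 20 faces
Solve for E:
E = V + F - 2 = 12 + 20 - 2 = 30
30 edges


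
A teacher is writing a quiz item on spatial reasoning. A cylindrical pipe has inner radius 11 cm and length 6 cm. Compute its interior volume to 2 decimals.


Shape: cylinder
Radius r = 11 cm, Height h = 6 cm
Formula: V = pi * r^2 * h
r^2 = 121
V = pi * 121 * 6
V = 726 * pi
V = 2280.8
2280.8 cm^3


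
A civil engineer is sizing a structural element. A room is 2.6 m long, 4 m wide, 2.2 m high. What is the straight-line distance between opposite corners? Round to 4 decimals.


Shape: rectangular box (space diagonal)
l = 2.6 m, w = 4 m, h = 2.2 m
Visualize: the diagonal of the base, then a right triangle with that diagonal and the height.
Formula: d = sqrt(l^2 + w^2 + h^2)
l^2 + w^2 + h^2 = 6.76 + 16 + 4.84 = 27.6
d = sqrt(27.6)
d = 5.2536
5.2536 m


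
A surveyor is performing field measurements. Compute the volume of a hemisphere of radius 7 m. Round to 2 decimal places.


Shape: hemisphere (half of a sphere)
Radius r = 7 m
Formula: V = (1/2) * (4/3) * pi * r^3 = (2/3) * pi * r^3
r^3 = 343
(2/3) * 343 = 228.666667
V = 228.666667 * pi
V = 718.38
718.38 m^3


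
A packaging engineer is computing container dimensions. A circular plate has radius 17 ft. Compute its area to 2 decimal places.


Shape: circle
Radius r = 17 ft
Formula: A = pi * r^2
r^2 = 17^2 = 289
A = pi * 289
A = 907.92
907.92 ft^2


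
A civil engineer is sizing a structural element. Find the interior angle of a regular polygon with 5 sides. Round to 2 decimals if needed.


Shape: regular pentagon (5 sides)
Formula: interior angle = (n - 2) * 180 / n
(n - 2) = 3
(n - 2) * 180 = 540
angle = 540 / 5
angle = 108
108 degrees


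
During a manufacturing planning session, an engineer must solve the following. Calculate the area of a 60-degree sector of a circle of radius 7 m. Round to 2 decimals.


Shape: circular sector
Radius r = 7 m, Angle = 60 degrees
Formula: A = (angle/360) * pi * r^2
r^2 = 49
Fraction of circle = 60/360
A = (60/360) * pi * 49
A = 8.166667 * pi
A = 25.66
25.66 m^2


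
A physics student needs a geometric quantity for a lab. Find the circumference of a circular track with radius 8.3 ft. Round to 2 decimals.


Shape: circle
Radius r = 8.3 ft
Formula: C = 2 * pi * r
C = 2 * pi * 8.3
C = 16.6 * pi
C = 52.15
52.15 ft


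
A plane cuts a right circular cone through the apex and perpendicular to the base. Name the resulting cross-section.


Solid: right circular cone
Cutting plane: through the apex and perpendicular to the base
Visualize the intersection of the plane with the solid's surface.
The boundary of the cut region is a isosceles triangle.
isosceles triangle


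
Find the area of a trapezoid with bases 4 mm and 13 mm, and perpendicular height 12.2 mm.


Shape: trapezoid
Parallel sides a = 4 mm, b = 13 mm; Height h = 12.2 mm
Formula: A = (a + b) * h / 2
a + b = 4 + 13 = 17
A = 17 * 12.2 / 2
A = 207.4 / 2
A = 103.7
103.7 mm^2


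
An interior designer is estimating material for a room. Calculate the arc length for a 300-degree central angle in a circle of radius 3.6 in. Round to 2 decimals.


Shape: circular arc
Radius r = 3.6 in, Angle = 300 degrees
Formula: L = (angle/360) * 2 * pi * r
2 * pi * r = 7.2 * pi
L = (300/360) * 7.2 * pi
L = 6 * pi
L = 18.85
18.85 in


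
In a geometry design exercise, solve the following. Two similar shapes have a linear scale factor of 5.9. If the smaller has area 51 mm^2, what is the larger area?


Linear scale factor k = 5.9
Original area = 51 mm^2
Rule: under a linear scaling by k, areas scale by k^2.
k^2 = 5.9^2 = 34.81
New area = 51 * 34.81
New area = 1775.31
1775.31 mm^2


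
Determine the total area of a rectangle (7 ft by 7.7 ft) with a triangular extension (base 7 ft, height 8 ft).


Composite shape: rectangle + triangle
Rectangle area = 7 * 7.7 = 53.9
Triangle area = 0.5 * 7 * 8 = 28
Total = 53.9 + 28
Total = 81.9
81.9 ft^2


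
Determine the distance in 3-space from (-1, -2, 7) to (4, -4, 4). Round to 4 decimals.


3D distance between two points
P1 = (-1, -2, 7), P2 = (4, -4, 4)
Formula: d = sqrt((x2-x1)^2 + (y2-y1)^2 + (z2-z1)^2)
dx = 4 - -1 = 5
dy = -4 - -2 = -2
dz = 4 - 7 = -3
dx^2 + dy^2 + dz^2 = 25 + 4 + 9 = 38
d = sqrt(38)
d = 6.1644
6.1644 units


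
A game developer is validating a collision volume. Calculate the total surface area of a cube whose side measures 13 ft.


Shape: cube
Side s = 13 ft
A cube has 6 square faces.
Formula: SA = 6 * s^2
s^2 = 169
SA = 6 * 169
SA = 1014
1014 ft^2


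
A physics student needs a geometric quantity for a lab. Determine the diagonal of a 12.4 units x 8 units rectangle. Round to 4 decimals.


Shape: rectangle (diagonal via Pythagoras)
Sides: 12.4 units and 8 units
Formula: d = sqrt(l^2 + w^2)
l^2 = 153.76, w^2 = 64
l^2 + w^2 = 217.76
d = sqrt(217.76)
d = 14.7567
14.7567 units


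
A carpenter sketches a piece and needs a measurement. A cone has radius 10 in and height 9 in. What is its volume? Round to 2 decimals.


Shape: cone
Radius r = 10 in, Height h = 9 in
Formula: V = (1/3) * pi * r^2 * h
r^2 = 100
pi * r^2 * h = pi * 100 * 9 = 900 * pi
V = 900 * pi / 3
V = 942.48
942.48 in^3


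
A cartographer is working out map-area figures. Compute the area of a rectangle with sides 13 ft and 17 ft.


Shape: rectangle
Length l = 13 ft, Width w = 17 ft
Formula: A = l * w
A = 13 * 17
A = 221
221 ft^2


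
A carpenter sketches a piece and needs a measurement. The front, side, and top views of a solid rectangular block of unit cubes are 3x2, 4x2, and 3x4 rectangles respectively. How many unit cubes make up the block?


Orthographic views of a solid rectangular block:
Front view 3 x 2 -> length = 3, height = 2
Side view 4 x 2 -> width = 4, height = 2 (consistent)
Top view 3 x 4 -> confirms length = 3, width = 4
The block is 3 x 4 x 2.
Total unit cubes = 3 * 4 * 2 = 24
24 unit cubes


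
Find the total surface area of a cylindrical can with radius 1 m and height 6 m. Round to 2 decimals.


Shape: closed cylinder
Radius r = 1 m, Height h = 6 m
Formula: SA = 2*pi*r^2 + 2*pi*r*h = 2*pi*r*(r + h)
r + h = 7
2 * r * (r + h) = 2 * 1 * 7 = 14
SA = 14 * pi
SA = 43.98
43.98 m^2


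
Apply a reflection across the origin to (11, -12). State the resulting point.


Transformation: reflection
Original point: (11, -12)
Rule for reflection through the origin: (x, y) -> (-x, -y)
Apply: (11, -12) -> (-11, 12)
(-11, 12)


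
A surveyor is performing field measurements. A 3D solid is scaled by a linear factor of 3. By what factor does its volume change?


Linear scale factor k = 3
Rule: under a linear scaling by k, volumes scale by k^3.
k^3 = 3 * 3 * 3
k^3 = 9 * 3
k^3 = 27
Volume scales by a factor of 27.
27 (dimensionless)


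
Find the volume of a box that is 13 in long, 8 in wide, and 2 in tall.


Shape: rectangular prism
l = 13 in, w = 8 in, h = 2 in
Formula: V = l * w * h
V = 13 * 8 * 2
V = 104 * 2
V = 208
208 in^3


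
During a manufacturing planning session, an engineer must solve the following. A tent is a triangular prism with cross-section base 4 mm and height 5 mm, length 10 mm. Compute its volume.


Shape: triangular prism
Triangle base = 4 mm, triangle height = 5 mm, prism length L = 10 mm
Formula: V = (1/2 * b * h_tri) * L
Cross-section area = 0.5 * 4 * 5 = 10
V = 10 * 10
V = 100
100 mm^3


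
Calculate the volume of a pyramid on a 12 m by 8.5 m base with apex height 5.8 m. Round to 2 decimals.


Shape: rectangular pyramid
Base: 12 m x 8.5 m, Height h = 5.8 m
Formula: V = (1/3) * base_area * h
base_area = 12 * 8.5 = 102
base_area * h = 102 * 5.8 = 591.6
V = 591.6 / 3
V = 197.2
197.2 m^3


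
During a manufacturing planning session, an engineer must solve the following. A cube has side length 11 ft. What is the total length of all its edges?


Shape: cube
Side s = 11 ft
A cube has 12 edges, all equal.
Formula: total edge length = 12 * s
Total = 12 * 11
Total = 132
132 ft


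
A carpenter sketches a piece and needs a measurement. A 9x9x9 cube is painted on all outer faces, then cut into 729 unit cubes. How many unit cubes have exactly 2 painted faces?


Large cube: 9 x 9 x 9, cut into unit cubes.
n = 9, so n - 2 = 7
Cubes with 2 painted faces lie along the edges, excluding corners.
A cube has 12 edges; each contributes (n - 2) = 7 such cubes.
Count = 12 * 7 = 84
84 unit cubes


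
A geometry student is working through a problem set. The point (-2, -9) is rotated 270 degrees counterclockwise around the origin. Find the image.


Transformation: rotation about the origin
Original point: (-2, -9)
Rule for 270 deg counterclockwise: (x, y) -> (y, -x)
Apply: (-2, -9) -> (-9, 2)
(-9, 2)


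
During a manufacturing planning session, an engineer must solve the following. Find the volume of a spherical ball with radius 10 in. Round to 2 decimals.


Shape: sphere
Radius r = 10 in
Formula: V = (4/3) * pi * r^3
r^3 = 1000
(4/3) * 1000 = 1333.333333
V = 1333.333333 * pi
V = 4188.79
4188.79 in^3


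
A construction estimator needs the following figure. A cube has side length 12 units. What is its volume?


Shape: cube
Side s = 12 units
Formula: V = s^3
V = 12 * 12 * 12
V = 144 * 12
V = 1728
1728 units^3


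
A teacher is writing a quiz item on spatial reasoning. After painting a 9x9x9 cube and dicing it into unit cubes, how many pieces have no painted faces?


Large cube: 9 x 9 x 9, cut into unit cubes.
n = 9, so n - 2 = 7
Unpainted cubes form the interior (n - 2)^3 block.
(n - 2)^3 = 7^3 = 343
343 unit cubes


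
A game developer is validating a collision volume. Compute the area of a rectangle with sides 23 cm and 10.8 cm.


Shape: rectangle
Length l = 23 cm, Width w = 10.8 cm
Formula: A = l * w
A = 23 * 10.8
A = 248.4
248.4 cm^2


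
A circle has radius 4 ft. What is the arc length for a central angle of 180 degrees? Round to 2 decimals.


Shape: circular arc
Radius r = 4 ft, Angle = 180 degrees
Formula: L = (angle/360) * 2 * pi * r
2 * pi * r = 8 * pi
L = (180/360) * 8 * pi
L = 4 * pi
L = 12.57
12.57 ft


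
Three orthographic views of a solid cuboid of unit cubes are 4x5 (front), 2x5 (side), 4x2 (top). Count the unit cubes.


Orthographic views of a solid rectangular block:
Front view 4 x 5 -> length = 4, height = 5
Side view 2 x 5 -> width = 2, height = 5 (consistent)
Top view 4 x 2 -> confirms length = 4, width = 2
The block is 4 x 2 x 5.
Total unit cubes = 4 * 2 * 5 = 40
40 unit cubes


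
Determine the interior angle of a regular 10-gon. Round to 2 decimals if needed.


Shape: regular decagon (10 sides)
Formula: interior angle = (n - 2) * 180 / n
(n - 2) = 8
(n - 2) * 180 = 1440
angle = 1440 / 10
angle = 144
144 degrees


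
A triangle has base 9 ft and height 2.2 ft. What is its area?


Shape: triangle
Base b = 9 ft, Height h = 2.2 ft
Formula: A = (1/2) * b * h
A = 0.5 * 9 * 2.2
A = 0.5 * 19.8
A = 9.9
9.9 ft^2


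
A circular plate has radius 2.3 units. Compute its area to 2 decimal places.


Shape: circle
Radius r = 2.3 units
Formula: A = pi * r^2
r^2 = 2.3^2 = 5.29
A = pi * 5.29
A = 16.62
16.62 units^2


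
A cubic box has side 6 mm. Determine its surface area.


Shape: cube
Side s = 6 mm
A cube has 6 square faces.
Formula: SA = 6 * s^2
s^2 = 36
SA = 6 * 36
SA = 216
216 mm^2


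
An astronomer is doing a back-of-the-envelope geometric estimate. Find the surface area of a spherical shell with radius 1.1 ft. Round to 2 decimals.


Shape: sphere
Radius r = 1.1 ft
Formula: SA = 4 * pi * r^2
r^2 = 1.21
SA = 4 * pi * 1.21
SA = 4.84 * pi
SA = 15.21
15.21 ft^2


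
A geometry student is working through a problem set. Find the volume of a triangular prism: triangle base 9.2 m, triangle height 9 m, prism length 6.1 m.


Shape: triangular prism
Triangle base = 9.2 m, triangle height = 9 m, prism length L = 6.1 m
Formula: V = (1/2 * b * h_tri) * L
Cross-section area = 0.5 * 9.2 * 9 = 41.4
V = 41.4 * 6.1
V = 252.54
252.54 m^3


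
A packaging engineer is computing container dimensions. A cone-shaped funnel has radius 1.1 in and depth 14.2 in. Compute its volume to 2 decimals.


Shape: cone
Radius r = 1.1 in, Height h = 14.2 in
Formula: V = (1/3) * pi * r^2 * h
r^2 = 1.21
pi * r^2 * h = pi * 1.21 * 14.2 = 17.182 * pi
V = 17.182 * pi / 3
V = 17.99
17.99 in^3


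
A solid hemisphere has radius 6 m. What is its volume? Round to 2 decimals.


Shape: hemisphere (half of a sphere)
Radius r = 6 m
Formula: V = (1/2) * (4/3) * pi * r^3 = (2/3) * pi * r^3
r^3 = 216
(2/3) * 216 = 144
V = 144 * pi
V = 452.39
452.39 m^3


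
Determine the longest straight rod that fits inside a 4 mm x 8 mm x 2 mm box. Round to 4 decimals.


Shape: rectangular box (space diagonal)
l = 4 mm, w = 8 mm, h = 2 mm
Visualize: the diagonal of the base, then a right triangle with that diagonal and the height.
Formula: d = sqrt(l^2 + w^2 + h^2)
l^2 + w^2 + h^2 = 16 + 64 + 4 = 84
d = sqrt(84)
d = 9.1652
9.1652 mm


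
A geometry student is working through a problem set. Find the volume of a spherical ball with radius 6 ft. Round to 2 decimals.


Shape: sphere
Radius r = 6 ft
Formula: V = (4/3) * pi * r^3
r^3 = 216
(4/3) * 216 = 288
V = 288 * pi
V = 904.78
904.78 ft^3


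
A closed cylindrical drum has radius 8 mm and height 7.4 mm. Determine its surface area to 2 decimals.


Shape: closed cylinder
Radius r = 8 mm, Height h = 7.4 mm
Formula: SA = 2*pi*r^2 + 2*pi*r*h = 2*pi*r*(r + h)
r + h = 15.4
2 * r * (r + h) = 2 * 8 * 15.4 = 246.4
SA = 246.4 * pi
SA = 774.09
774.09 mm^2


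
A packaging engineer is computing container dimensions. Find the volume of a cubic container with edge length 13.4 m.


Shape: cube
Side s = 13.4 m
Formula: V = s^3
V = 13.4 * 13.4 * 13.4
V = 179.56 * 13.4
V = 2406.104
2406.104 m^3


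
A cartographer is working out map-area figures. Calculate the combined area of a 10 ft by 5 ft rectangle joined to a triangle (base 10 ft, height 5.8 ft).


Composite shape: rectangle + triangle
Rectangle area = 10 * 5 = 50
Triangle area = 0.5 * 10 * 5.8 = 29
Total = 50 + 29
Total = 79
79 ft^2


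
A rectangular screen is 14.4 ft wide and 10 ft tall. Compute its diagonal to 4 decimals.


Shape: rectangle (diagonal via Pythagoras)
Sides: 14.4 ft and 10 ft
Formula: d = sqrt(l^2 + w^2)
l^2 = 207.36, w^2 = 100
l^2 + w^2 = 307.36
d = sqrt(307.36)
d = 17.5317
17.5317 ft


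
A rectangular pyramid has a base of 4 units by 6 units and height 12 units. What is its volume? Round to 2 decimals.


Shape: rectangular pyramid
Base: 4 units x 6 units, Height h = 12 units
Formula: V = (1/3) * base_area * h
base_area = 4 * 6 = 24
base_area * h = 24 * 12 = 288
V = 288 / 3
V = 96
96 units^3


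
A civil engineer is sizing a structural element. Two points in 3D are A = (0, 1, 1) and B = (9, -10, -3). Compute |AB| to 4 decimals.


3D distance between two points
P1 = (0, 1, 1), P2 = (9, -10, -3)
Formula: d = sqrt((x2-x1)^2 + (y2-y1)^2 + (z2-z1)^2)
dx = 9 - 0 = 9
dy = -10 - 1 = -11
dz = -3 - 1 = -4
dx^2 + dy^2 + dz^2 = 81 + 121 + 16 = 218
d = sqrt(218)
d = 14.7648
14.7648 units


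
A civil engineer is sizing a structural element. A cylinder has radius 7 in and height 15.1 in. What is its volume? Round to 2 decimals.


Shape: cylinder
Radius r = 7 in, Height h = 15.1 in
Formula: V = pi * r^2 * h
r^2 = 49
V = pi * 49 * 15.1
V = 739.9 * pi
V = 2324.46
2324.46 in^3


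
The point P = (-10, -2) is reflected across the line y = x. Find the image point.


Transformation: reflection
Original point: (-10, -2)
Rule for reflection over y = x: (x, y) -> (y, x)
Apply: (-10, -2) -> (-2, -10)
(-2, -10)


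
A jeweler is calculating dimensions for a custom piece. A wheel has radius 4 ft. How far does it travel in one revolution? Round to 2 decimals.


Shape: circle
Radius r = 4 ft
Formula: C = 2 * pi * r
C = 2 * pi * 4
C = 8 * pi
C = 25.13
25.13 ft


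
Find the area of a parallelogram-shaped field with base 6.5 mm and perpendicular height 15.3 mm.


Shape: parallelogram
Base b = 6.5 mm, Height h = 15.3 mm
Formula: A = b * h
A = 6.5 * 15.3
A = 99.45
99.45 mm^2


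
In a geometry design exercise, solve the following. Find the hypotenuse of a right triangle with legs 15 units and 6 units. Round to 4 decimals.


Shape: right triangle
Legs a = 15 units, b = 6 units
Formula: c = sqrt(a^2 + b^2)
a^2 = 225, b^2 = 36
a^2 + b^2 = 261
c = sqrt(261)
c = 16.1555
16.1555 units


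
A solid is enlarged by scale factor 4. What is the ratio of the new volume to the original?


Linear scale factor k = 4
Rule: under a linear scaling by k, volumes scale by k^3.
k^3 = 4 * 4 * 4
k^3 = 16 * 4
k^3 = 64
Volume scales by a factor of 64.
64 (dimensionless)


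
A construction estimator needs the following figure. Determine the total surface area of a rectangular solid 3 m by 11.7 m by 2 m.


Shape: rectangular prism
l = 3 m, w = 11.7 m, h = 2 m
Formula: SA = 2(lw + lh + wh)
lw = 35.1, lh = 6, wh = 23.4
lw + lh + wh = 64.5
SA = 2 * 64.5
SA = 129
129 m^2


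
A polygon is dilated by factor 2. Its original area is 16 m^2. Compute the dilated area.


Linear scale factor k = 2
Original area = 16 m^2
Rule: under a linear scaling by k, areas scale by k^2.
k^2 = 2^2 = 4
New area = 16 * 4
New area = 64
64 m^2


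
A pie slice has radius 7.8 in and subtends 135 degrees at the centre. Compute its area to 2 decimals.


Shape: circular sector
Radius r = 7.8 in, Angle = 135 degrees
Formula: A = (angle/360) * pi * r^2
r^2 = 60.84
Fraction of circle = 135/360
A = (135/360) * pi * 60.84
A = 22.815 * pi
A = 71.68
71.68 in^2


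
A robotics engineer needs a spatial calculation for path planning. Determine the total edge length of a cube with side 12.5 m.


Shape: cube
Side s = 12.5 m
A cube has 12 edges, all equal.
Formula: total edge length = 12 * s
Total = 12 * 12.5
Total = 150
150 m


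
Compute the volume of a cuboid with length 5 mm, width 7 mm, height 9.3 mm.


Shape: rectangular prism
l = 5 mm, w = 7 mm, h = 9.3 mm
Formula: V = l * w * h
V = 5 * 7 * 9.3
V = 35 * 9.3
V = 325.5
325.5 mm^3


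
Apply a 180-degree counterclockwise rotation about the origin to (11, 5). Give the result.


Transformation: rotation about the origin
Original point: (11, 5)
Rule for 180 deg: (x, y) -> (-x, -y)
Apply: (11, 5) -> (-11, -5)
(-11, -5)


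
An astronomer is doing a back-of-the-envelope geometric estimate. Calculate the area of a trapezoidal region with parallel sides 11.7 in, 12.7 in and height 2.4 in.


Shape: trapezoid
Parallel sides a = 11.7 in, b = 12.7 in; Height h = 2.4 in
Formula: A = (a + b) * h / 2
a + b = 11.7 + 12.7 = 24.4
A = 24.4 * 2.4 / 2
A = 58.56 / 2
A = 29.28
29.28 in^2


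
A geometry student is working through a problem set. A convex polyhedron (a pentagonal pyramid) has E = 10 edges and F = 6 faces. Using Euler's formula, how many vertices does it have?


Polyhedron: pentagonal pyramid
Euler's formula for convex polyhedra: V - E + F = 2
Given: E = 10 edges and F = 6 faces
Solve for V:
V = 2 + E - F = 2 + 10 - 6 = 6
6 vertices


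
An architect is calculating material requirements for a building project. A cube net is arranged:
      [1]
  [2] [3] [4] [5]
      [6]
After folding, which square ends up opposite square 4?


Net: cross layout. Take square 3 as the base (bottom).
Fold the four squares in the horizontal row up around 3: 2 -> left, 4 -> right, 5 wraps to the top.
Fold 1 and 6 up from 3: 1 -> back, 6 -> front.
Opposite pairs are therefore: (1, 6), (2, 4), (3, 5).
Face 4 is opposite face 2.
face 2


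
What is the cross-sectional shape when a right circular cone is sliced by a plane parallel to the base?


Solid: right circular cone
Cutting plane: parallel to the base
Visualize the intersection of the plane with the solid's surface.
The boundary of the cut region is a circle.
circle


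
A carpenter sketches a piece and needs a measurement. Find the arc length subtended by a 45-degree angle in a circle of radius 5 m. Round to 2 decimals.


Shape: circular arc
Radius r = 5 m, Angle = 45 degrees
Formula: L = (angle/360) * 2 * pi * r
2 * pi * r = 10 * pi
L = (45/360) * 10 * pi
L = 1.25 * pi
L = 3.93
3.93 m


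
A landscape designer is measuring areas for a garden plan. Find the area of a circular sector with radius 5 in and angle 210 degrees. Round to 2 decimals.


Shape: circular sector
Radius r = 5 in, Angle = 210 degrees
Formula: A = (angle/360) * pi * r^2
r^2 = 25
Fraction of circle = 210/360
A = (210/360) * pi * 25
A = 14.583333 * pi
A = 45.81
45.81 in^2


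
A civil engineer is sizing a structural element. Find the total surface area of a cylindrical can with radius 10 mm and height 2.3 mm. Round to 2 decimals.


Shape: closed cylinder
Radius r = 10 mm, Height h = 2.3 mm
Formula: SA = 2*pi*r^2 + 2*pi*r*h = 2*pi*r*(r + h)
r + h = 12.3
2 * r * (r + h) = 2 * 10 * 12.3 = 246
SA = 246 * pi
SA = 772.83
772.83 mm^2


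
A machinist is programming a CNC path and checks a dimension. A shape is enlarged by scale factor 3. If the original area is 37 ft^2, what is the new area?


Linear scale factor k = 3
Original area = 37 ft^2
Rule: under a linear scaling by k, areas scale by k^2.
k^2 = 3^2 = 9
New area = 37 * 9
New area = 333
333 ft^2


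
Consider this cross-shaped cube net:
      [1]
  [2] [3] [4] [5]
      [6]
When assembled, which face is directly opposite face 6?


Net: cross layout. Take square 3 as the base (bottom).
Fold the four squares in the horizontal row up around 3: 2 -> left, 4 -> right, 5 wraps to the top.
Fold 1 and 6 up from 3: 1 -> back, 6 -> front.
Opposite pairs are therefore: (1, 6), (2, 4), (3, 5).
Face 6 is opposite face 1.
face 1


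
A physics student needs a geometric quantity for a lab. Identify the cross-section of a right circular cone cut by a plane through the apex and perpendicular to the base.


Solid: right circular cone
Cutting plane: through the apex and perpendicular to the base
Visualize the intersection of the plane with the solid's surface.
The boundary of the cut region is a isosceles triangle.
isosceles triangle


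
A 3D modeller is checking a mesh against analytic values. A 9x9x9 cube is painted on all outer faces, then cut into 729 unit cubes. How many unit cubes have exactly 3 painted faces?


Large cube: 9 x 9 x 9, cut into unit cubes.
Cubes with 3 painted faces are at the corners. A cube always has 8 corners.
Count = 8
8 unit cubes


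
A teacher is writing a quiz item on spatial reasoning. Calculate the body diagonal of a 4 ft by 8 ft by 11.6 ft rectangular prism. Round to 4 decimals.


Shape: rectangular box (space diagonal)
l = 4 ft, w = 8 ft, h = 11.6 ft
Visualize: the diagonal of the base, then a right triangle with that diagonal and the height.
Formula: d = sqrt(l^2 + w^2 + h^2)
l^2 + w^2 + h^2 = 16 + 64 + 134.56 = 214.56
d = sqrt(214.56)
d = 14.6479
14.6479 ft


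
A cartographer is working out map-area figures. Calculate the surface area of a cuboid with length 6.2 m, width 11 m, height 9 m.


Shape: rectangular prism
l = 6.2 m, w = 11 m, h = 9 m
Formula: SA = 2(lw + lh + wh)
lw = 68.2, lh = 55.8, wh = 99
lw + lh + wh = 223
SA = 2 * 223
SA = 446
446 m^2


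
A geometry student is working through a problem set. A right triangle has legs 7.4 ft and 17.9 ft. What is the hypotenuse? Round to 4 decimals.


Shape: right triangle
Legs a = 7.4 ft, b = 17.9 ft
Formula: c = sqrt(a^2 + b^2)
a^2 = 54.76, b^2 = 320.41
a^2 + b^2 = 375.17
c = sqrt(375.17)
c = 19.3693
19.3693 ft


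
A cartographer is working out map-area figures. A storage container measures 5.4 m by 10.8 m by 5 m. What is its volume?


Shape: rectangular prism
l = 5.4 m, w = 10.8 m, h = 5 m
Formula: V = l * w * h
V = 5.4 * 10.8 * 5
V = 58.32 * 5
V = 291.6
291.6 m^3


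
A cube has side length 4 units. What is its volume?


Shape: cube
Side s = 4 units
Formula: V = s^3
V = 4 * 4 * 4
V = 16 * 4
V = 64
64 units^3


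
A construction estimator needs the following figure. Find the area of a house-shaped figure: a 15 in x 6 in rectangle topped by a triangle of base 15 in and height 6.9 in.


Composite shape: rectangle + triangle
Rectangle area = 15 * 6 = 90
Triangle area = 0.5 * 15 * 6.9 = 51.75
Total = 90 + 51.75
Total = 141.75
141.75 in^2


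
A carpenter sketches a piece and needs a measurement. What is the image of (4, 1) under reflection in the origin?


Transformation: reflection
Original point: (4, 1)
Rule for reflection through the origin: (x, y) -> (-x, -y)
Apply: (4, 1) -> (-4, -1)
(-4, -1)


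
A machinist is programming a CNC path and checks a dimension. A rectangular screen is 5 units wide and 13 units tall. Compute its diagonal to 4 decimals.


Shape: rectangle (diagonal via Pythagoras)
Sides: 5 units and 13 units
Formula: d = sqrt(l^2 + w^2)
l^2 = 25, w^2 = 169
l^2 + w^2 = 194
d = sqrt(194)
d = 13.9284
13.9284 units


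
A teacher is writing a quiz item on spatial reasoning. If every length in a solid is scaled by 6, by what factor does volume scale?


Linear scale factor k = 6
Rule: under a linear scaling by k, volumes scale by k^3.
k^3 = 6 * 6 * 6
k^3 = 36 * 6
k^3 = 216
Volume scales by a factor of 216.
216 (dimensionless)


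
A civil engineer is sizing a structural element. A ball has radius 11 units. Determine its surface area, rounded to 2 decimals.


Shape: sphere
Radius r = 11 units
Formula: SA = 4 * pi * r^2
r^2 = 121
SA = 4 * pi * 121
SA = 484 * pi
SA = 1520.53
1520.53 units^2


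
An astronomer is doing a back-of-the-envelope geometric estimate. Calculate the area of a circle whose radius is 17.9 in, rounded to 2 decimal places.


Shape: circle
Radius r = 17.9 in
Formula: A = pi * r^2
r^2 = 17.9^2 = 320.41
A = pi * 320.41
A = 1006.6
1006.6 in^2


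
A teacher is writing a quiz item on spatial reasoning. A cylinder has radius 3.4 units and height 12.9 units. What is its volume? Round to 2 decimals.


Shape: cylinder
Radius r = 3.4 units, Height h = 12.9 units
Formula: V = pi * r^2 * h
r^2 = 11.56
V = pi * 11.56 * 12.9
V = 149.124 * pi
V = 468.49
468.49 units^3


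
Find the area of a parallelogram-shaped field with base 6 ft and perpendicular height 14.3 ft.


Shape: parallelogram
Base b = 6 ft, Height h = 14.3 ft
Formula: A = b * h
A = 6 * 14.3
A = 85.8
85.8 ft^2


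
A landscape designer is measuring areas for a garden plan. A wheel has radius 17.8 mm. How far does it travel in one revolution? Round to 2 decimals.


Shape: circle
Radius r = 17.8 mm
Formula: C = 2 * pi * r
C = 2 * pi * 17.8
C = 35.6 * pi
C = 111.84
111.84 mm


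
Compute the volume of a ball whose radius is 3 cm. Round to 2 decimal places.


Shape: sphere
Radius r = 3 cm
Formula: V = (4/3) * pi * r^3
r^3 = 27
(4/3) * 27 = 36
V = 36 * pi
V = 113.1
113.1 cm^3


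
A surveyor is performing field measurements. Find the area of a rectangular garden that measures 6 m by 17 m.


Shape: rectangle
Length l = 6 m, Width w = 17 m
Formula: A = l * w
A = 6 * 17
A = 102
102 m^2


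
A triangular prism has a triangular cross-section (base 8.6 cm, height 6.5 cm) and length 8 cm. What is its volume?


Shape: triangular prism
Triangle base = 8.6 cm, triangle height = 6.5 cm, prism length L = 8 cm
Formula: V = (1/2 * b * h_tri) * L
Cross-section area = 0.5 * 8.6 * 6.5 = 27.95
V = 27.95 * 8
V = 223.6
223.6 cm^3


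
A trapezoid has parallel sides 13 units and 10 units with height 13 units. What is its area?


Shape: trapezoid
Parallel sides a = 13 units, b = 10 units; Height h = 13 units
Formula: A = (a + b) * h / 2
a + b = 13 + 10 = 23
A = 23 * 13 / 2
A = 299 / 2
A = 149.5
149.5 units^2


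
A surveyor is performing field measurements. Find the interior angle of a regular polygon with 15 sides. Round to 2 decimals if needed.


Shape: regular pentadecagon (15 sides)
Formula: interior angle = (n - 2) * 180 / n
(n - 2) = 13
(n - 2) * 180 = 2340
angle = 2340 / 15
angle = 156
156 degrees


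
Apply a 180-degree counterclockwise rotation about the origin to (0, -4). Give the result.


Transformation: rotation about the origin
Original point: (0, -4)
Rule for 180 deg: (x, y) -> (-x, -y)
Apply: (0, -4) -> (0, 4)
(0, 4)


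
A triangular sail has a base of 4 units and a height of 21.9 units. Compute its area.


Shape: triangle
Base b = 4 units, Height h = 21.9 units
Formula: A = (1/2) * b * h
A = 0.5 * 4 * 21.9
A = 0.5 * 87.6
A = 43.8
43.8 units^2


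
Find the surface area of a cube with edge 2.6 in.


Shape: cube
Side s = 2.6 in
A cube has 6 square faces.
Formula: SA = 6 * s^2
s^2 = 6.76
SA = 6 * 6.76
SA = 40.56
40.56 in^2


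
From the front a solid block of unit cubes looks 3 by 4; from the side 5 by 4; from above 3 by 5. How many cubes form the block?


Orthographic views of a solid rectangular block:
Front view 3 x 4 -> length = 3, height = 4
Side view 5 x 4 -> width = 5, height = 4 (consistent)
Top view 3 x 5 -> confirms length = 3, width = 5
The block is 3 x 5 x 4.
Total unit cubes = 3 * 5 * 4 = 60
60 unit cubes


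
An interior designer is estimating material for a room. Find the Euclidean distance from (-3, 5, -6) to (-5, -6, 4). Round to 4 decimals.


3D distance between two points
P1 = (-3, 5, -6), P2 = (-5, -6, 4)
Formula: d = sqrt((x2-x1)^2 + (y2-y1)^2 + (z2-z1)^2)
dx = -5 - -3 = -2
dy = -6 - 5 = -11
dz = 4 - -6 = 10
dx^2 + dy^2 + dz^2 = 4 + 121 + 100 = 225
d = sqrt(225)
d = 15.0
15 units


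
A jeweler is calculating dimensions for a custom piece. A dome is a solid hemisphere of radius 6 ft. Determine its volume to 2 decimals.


Shape: hemisphere (half of a sphere)
Radius r = 6 ft
Formula: V = (1/2) * (4/3) * pi * r^3 = (2/3) * pi * r^3
r^3 = 216
(2/3) * 216 = 144
V = 144 * pi
V = 452.39
452.39 ft^3


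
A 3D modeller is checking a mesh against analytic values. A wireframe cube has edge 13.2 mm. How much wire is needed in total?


Shape: cube
Side s = 13.2 mm
A cube has 12 edges, all equal.
Formula: total edge length = 12 * s
Total = 12 * 13.2
Total = 158.4
158.4 mm


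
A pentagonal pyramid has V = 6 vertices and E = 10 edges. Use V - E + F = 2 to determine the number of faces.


Polyhedron: pentagonal pyramid
Euler's formula for convex polyhedra: V - E + F = 2
Given: V = 6 vertices and E = 10 edges
Solve for F:
F = 2 + E - V = 2 + 10 - 6 = 6
6 faces


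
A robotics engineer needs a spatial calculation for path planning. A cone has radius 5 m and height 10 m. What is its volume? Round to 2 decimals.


Shape: cone
Radius r = 5 m, Height h = 10 m
Formula: V = (1/3) * pi * r^2 * h
r^2 = 25
pi * r^2 * h = pi * 25 * 10 = 250 * pi
V = 250 * pi / 3
V = 261.8
261.8 m^3


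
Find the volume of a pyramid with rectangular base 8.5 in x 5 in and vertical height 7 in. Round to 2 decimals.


Shape: rectangular pyramid
Base: 8.5 in x 5 in, Height h = 7 in
Formula: V = (1/3) * base_area * h
base_area = 8.5 * 5 = 42.5
base_area * h = 42.5 * 7 = 297.5
V = 297.5 / 3
V = 99.17
99.17 in^3


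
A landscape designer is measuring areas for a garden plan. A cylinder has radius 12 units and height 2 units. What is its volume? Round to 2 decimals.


Shape: cylinder
Radius r = 12 units, Height h = 2 units
Formula: V = pi * r^2 * h
r^2 = 144
V = pi * 144 * 2
V = 288 * pi
V = 904.78
904.78 units^3


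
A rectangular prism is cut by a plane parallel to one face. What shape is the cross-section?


Solid: rectangular prism
Cutting plane: parallel to one face
Visualize the intersection of the plane with the solid's surface.
The boundary of the cut region is a rectangle.
rectangle


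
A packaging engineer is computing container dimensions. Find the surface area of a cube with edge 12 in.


Shape: cube
Side s = 12 in
A cube has 6 square faces.
Formula: SA = 6 * s^2
s^2 = 144
SA = 6 * 144
SA = 864
864 in^2


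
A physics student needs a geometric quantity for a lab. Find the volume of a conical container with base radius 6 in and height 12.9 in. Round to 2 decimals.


Shape: cone
Radius r = 6 in, Height h = 12.9 in
Formula: V = (1/3) * pi * r^2 * h
r^2 = 36
pi * r^2 * h = pi * 36 * 12.9 = 464.4 * pi
V = 464.4 * pi / 3
V = 486.32
486.32 in^3


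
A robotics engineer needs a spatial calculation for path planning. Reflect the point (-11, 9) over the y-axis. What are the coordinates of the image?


Transformation: reflection
Original point: (-11, 9)
Rule for reflection over the y-axis: (x, y) -> (-x, y)
Apply: (-11, 9) -> (11, 9)
(11, 9)


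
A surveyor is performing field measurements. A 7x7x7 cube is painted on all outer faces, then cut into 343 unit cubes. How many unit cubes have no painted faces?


Large cube: 7 x 7 x 7, cut into unit cubes.
n = 7, so n - 2 = 5
Unpainted cubes form the interior (n - 2)^3 block.
(n - 2)^3 = 5^3 = 125
125 unit cubes


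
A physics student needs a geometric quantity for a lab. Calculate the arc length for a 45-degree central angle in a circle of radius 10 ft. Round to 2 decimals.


Shape: circular arc
Radius r = 10 ft, Angle = 45 degrees
Formula: L = (angle/360) * 2 * pi * r
2 * pi * r = 20 * pi
L = (45/360) * 20 * pi
L = 2.5 * pi
L = 7.85
7.85 ft


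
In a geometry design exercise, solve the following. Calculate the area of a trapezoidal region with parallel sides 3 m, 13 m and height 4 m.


Shape: trapezoid
Parallel sides a = 3 m, b = 13 m; Height h = 4 m
Formula: A = (a + b) * h / 2
a + b = 3 + 13 = 16
A = 16 * 4 / 2
A = 64 / 2
A = 32
32 m^2


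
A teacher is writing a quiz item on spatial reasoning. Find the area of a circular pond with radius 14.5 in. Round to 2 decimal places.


Shape: circle
Radius r = 14.5 in
Formula: A = pi * r^2
r^2 = 14.5^2 = 210.25
A = pi * 210.25
A = 660.52
660.52 in^2


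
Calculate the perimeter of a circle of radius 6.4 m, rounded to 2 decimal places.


Shape: circle
Radius r = 6.4 m
Formula: C = 2 * pi * r
C = 2 * pi * 6.4
C = 12.8 * pi
C = 40.21
40.21 m


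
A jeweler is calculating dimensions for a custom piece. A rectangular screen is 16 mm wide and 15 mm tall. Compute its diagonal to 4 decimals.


Shape: rectangle (diagonal via Pythagoras)
Sides: 16 mm and 15 mm
Formula: d = sqrt(l^2 + w^2)
l^2 = 256, w^2 = 225
l^2 + w^2 = 481
d = sqrt(481)
d = 21.9317
21.9317 mm


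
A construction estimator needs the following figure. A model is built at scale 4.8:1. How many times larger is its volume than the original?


Linear scale factor k = 4.8
Rule: under a linear scaling by k, volumes scale by k^3.
k^3 = 4.8 * 4.8 * 4.8
k^3 = 23.04 * 4.8
k^3 = 110.592
Volume scales by a factor of 110.592.
110.592 (dimensionless)


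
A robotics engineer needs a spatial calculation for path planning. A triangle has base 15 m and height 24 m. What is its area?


Shape: triangle
Base b = 15 m, Height h = 24 m
Formula: A = (1/2) * b * h
A = 0.5 * 15 * 24
A = 0.5 * 360
A = 180
180 m^2


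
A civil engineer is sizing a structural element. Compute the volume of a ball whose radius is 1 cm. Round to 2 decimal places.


Shape: sphere
Radius r = 1 cm
Formula: V = (4/3) * pi * r^3
r^3 = 1
(4/3) * 1 = 1.333333
V = 1.333333 * pi
V = 4.19
4.19 cm^3


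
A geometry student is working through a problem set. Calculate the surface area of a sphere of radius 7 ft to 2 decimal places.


Shape: sphere
Radius r = 7 ft
Formula: SA = 4 * pi * r^2
r^2 = 49
SA = 4 * pi * 49
SA = 196 * pi
SA = 615.75
615.75 ft^2


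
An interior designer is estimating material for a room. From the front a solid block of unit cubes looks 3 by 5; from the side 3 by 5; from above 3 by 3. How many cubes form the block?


Orthographic views of a solid rectangular block:
Front view 3 x 5 -> length = 3, height = 5
Side view 3 x 5 -> width = 3, height = 5 (consistent)
Top view 3 x 3 -> confirms length = 3, width = 3
The block is 3 x 3 x 5.
Total unit cubes = 3 * 3 * 5 = 45
45 unit cubes


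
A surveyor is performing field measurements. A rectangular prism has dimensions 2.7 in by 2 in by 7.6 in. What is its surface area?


Shape: rectangular prism
l = 2.7 in, w = 2 in, h = 7.6 in
Formula: SA = 2(lw + lh + wh)
lw = 5.4, lh = 20.52, wh = 15.2
lw + lh + wh = 41.12
SA = 2 * 41.12
SA = 82.24
82.24 in^2


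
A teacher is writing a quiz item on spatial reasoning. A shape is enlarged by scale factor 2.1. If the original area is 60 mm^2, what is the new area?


Linear scale factor k = 2.1
Original area = 60 mm^2
Rule: under a linear scaling by k, areas scale by k^2.
k^2 = 2.1^2 = 4.41
New area = 60 * 4.41
New area = 264.6
264.6 mm^2


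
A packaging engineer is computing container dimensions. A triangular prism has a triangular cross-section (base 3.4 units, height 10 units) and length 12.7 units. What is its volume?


Shape: triangular prism
Triangle base = 3.4 units, triangle height = 10 units, prism length L = 12.7 units
Formula: V = (1/2 * b * h_tri) * L
Cross-section area = 0.5 * 3.4 * 10 = 17
V = 17 * 12.7
V = 215.9
215.9 units^3


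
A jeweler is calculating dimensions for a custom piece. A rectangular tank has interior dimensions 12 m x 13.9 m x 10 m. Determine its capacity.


Shape: rectangular prism
l = 12 m, w = 13.9 m, h = 10 m
Formula: V = l * w * h
V = 12 * 13.9 * 10
V = 166.8 * 10
V = 1668
1668 m^3


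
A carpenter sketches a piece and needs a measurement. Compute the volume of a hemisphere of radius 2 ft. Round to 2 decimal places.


Shape: hemisphere (half of a sphere)
Radius r = 2 ft
Formula: V = (1/2) * (4/3) * pi * r^3 = (2/3) * pi * r^3
r^3 = 8
(2/3) * 8 = 5.333333
V = 5.333333 * pi
V = 16.76
16.76 ft^3


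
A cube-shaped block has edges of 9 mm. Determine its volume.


Shape: cube
Side s = 9 mm
Formula: V = s^3
V = 9 * 9 * 9
V = 81 * 9
V = 729
729 mm^3


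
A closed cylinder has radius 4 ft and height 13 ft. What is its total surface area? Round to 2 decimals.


Shape: closed cylinder
Radius r = 4 ft, Height h = 13 ft
Formula: SA = 2*pi*r^2 + 2*pi*r*h = 2*pi*r*(r + h)
r + h = 17
2 * r * (r + h) = 2 * 4 * 17 = 136
SA = 136 * pi
SA = 427.26
427.26 ft^2


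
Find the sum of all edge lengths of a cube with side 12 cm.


Shape: cube
Side s = 12 cm
A cube has 12 edges, all equal.
Formula: total edge length = 12 * s
Total = 12 * 12
Total = 144
144 cm
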